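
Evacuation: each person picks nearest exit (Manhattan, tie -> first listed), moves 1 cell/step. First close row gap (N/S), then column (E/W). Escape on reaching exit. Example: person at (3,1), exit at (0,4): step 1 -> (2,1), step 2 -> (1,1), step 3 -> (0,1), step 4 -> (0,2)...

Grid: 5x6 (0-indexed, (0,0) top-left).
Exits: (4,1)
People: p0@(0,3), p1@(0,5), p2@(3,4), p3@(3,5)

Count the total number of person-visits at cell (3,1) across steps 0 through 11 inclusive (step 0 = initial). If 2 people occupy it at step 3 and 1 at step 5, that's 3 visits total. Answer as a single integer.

Answer: 0

Derivation:
Step 0: p0@(0,3) p1@(0,5) p2@(3,4) p3@(3,5) -> at (3,1): 0 [-], cum=0
Step 1: p0@(1,3) p1@(1,5) p2@(4,4) p3@(4,5) -> at (3,1): 0 [-], cum=0
Step 2: p0@(2,3) p1@(2,5) p2@(4,3) p3@(4,4) -> at (3,1): 0 [-], cum=0
Step 3: p0@(3,3) p1@(3,5) p2@(4,2) p3@(4,3) -> at (3,1): 0 [-], cum=0
Step 4: p0@(4,3) p1@(4,5) p2@ESC p3@(4,2) -> at (3,1): 0 [-], cum=0
Step 5: p0@(4,2) p1@(4,4) p2@ESC p3@ESC -> at (3,1): 0 [-], cum=0
Step 6: p0@ESC p1@(4,3) p2@ESC p3@ESC -> at (3,1): 0 [-], cum=0
Step 7: p0@ESC p1@(4,2) p2@ESC p3@ESC -> at (3,1): 0 [-], cum=0
Step 8: p0@ESC p1@ESC p2@ESC p3@ESC -> at (3,1): 0 [-], cum=0
Total visits = 0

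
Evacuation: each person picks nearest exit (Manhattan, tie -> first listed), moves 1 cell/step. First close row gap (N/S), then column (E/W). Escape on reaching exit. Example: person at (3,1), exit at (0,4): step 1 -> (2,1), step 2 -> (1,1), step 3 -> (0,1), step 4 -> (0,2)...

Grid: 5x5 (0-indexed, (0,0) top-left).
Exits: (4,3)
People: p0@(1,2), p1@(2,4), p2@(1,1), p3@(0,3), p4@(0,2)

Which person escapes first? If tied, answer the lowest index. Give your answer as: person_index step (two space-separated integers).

Step 1: p0:(1,2)->(2,2) | p1:(2,4)->(3,4) | p2:(1,1)->(2,1) | p3:(0,3)->(1,3) | p4:(0,2)->(1,2)
Step 2: p0:(2,2)->(3,2) | p1:(3,4)->(4,4) | p2:(2,1)->(3,1) | p3:(1,3)->(2,3) | p4:(1,2)->(2,2)
Step 3: p0:(3,2)->(4,2) | p1:(4,4)->(4,3)->EXIT | p2:(3,1)->(4,1) | p3:(2,3)->(3,3) | p4:(2,2)->(3,2)
Step 4: p0:(4,2)->(4,3)->EXIT | p1:escaped | p2:(4,1)->(4,2) | p3:(3,3)->(4,3)->EXIT | p4:(3,2)->(4,2)
Step 5: p0:escaped | p1:escaped | p2:(4,2)->(4,3)->EXIT | p3:escaped | p4:(4,2)->(4,3)->EXIT
Exit steps: [4, 3, 5, 4, 5]
First to escape: p1 at step 3

Answer: 1 3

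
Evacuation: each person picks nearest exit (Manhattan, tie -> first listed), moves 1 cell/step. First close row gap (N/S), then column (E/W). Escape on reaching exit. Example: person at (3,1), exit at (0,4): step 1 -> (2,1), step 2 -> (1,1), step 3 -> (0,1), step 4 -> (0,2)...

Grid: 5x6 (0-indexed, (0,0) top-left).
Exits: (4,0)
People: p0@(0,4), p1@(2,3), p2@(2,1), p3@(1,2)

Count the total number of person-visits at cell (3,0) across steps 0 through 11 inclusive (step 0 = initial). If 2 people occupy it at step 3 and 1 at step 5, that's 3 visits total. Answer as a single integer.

Answer: 0

Derivation:
Step 0: p0@(0,4) p1@(2,3) p2@(2,1) p3@(1,2) -> at (3,0): 0 [-], cum=0
Step 1: p0@(1,4) p1@(3,3) p2@(3,1) p3@(2,2) -> at (3,0): 0 [-], cum=0
Step 2: p0@(2,4) p1@(4,3) p2@(4,1) p3@(3,2) -> at (3,0): 0 [-], cum=0
Step 3: p0@(3,4) p1@(4,2) p2@ESC p3@(4,2) -> at (3,0): 0 [-], cum=0
Step 4: p0@(4,4) p1@(4,1) p2@ESC p3@(4,1) -> at (3,0): 0 [-], cum=0
Step 5: p0@(4,3) p1@ESC p2@ESC p3@ESC -> at (3,0): 0 [-], cum=0
Step 6: p0@(4,2) p1@ESC p2@ESC p3@ESC -> at (3,0): 0 [-], cum=0
Step 7: p0@(4,1) p1@ESC p2@ESC p3@ESC -> at (3,0): 0 [-], cum=0
Step 8: p0@ESC p1@ESC p2@ESC p3@ESC -> at (3,0): 0 [-], cum=0
Total visits = 0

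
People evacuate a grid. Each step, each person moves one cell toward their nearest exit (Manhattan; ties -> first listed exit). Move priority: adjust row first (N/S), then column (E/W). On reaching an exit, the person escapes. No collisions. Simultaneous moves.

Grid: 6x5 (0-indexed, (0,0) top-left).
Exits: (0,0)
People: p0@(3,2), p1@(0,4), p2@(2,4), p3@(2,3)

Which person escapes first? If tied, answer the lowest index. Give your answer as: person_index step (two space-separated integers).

Step 1: p0:(3,2)->(2,2) | p1:(0,4)->(0,3) | p2:(2,4)->(1,4) | p3:(2,3)->(1,3)
Step 2: p0:(2,2)->(1,2) | p1:(0,3)->(0,2) | p2:(1,4)->(0,4) | p3:(1,3)->(0,3)
Step 3: p0:(1,2)->(0,2) | p1:(0,2)->(0,1) | p2:(0,4)->(0,3) | p3:(0,3)->(0,2)
Step 4: p0:(0,2)->(0,1) | p1:(0,1)->(0,0)->EXIT | p2:(0,3)->(0,2) | p3:(0,2)->(0,1)
Step 5: p0:(0,1)->(0,0)->EXIT | p1:escaped | p2:(0,2)->(0,1) | p3:(0,1)->(0,0)->EXIT
Step 6: p0:escaped | p1:escaped | p2:(0,1)->(0,0)->EXIT | p3:escaped
Exit steps: [5, 4, 6, 5]
First to escape: p1 at step 4

Answer: 1 4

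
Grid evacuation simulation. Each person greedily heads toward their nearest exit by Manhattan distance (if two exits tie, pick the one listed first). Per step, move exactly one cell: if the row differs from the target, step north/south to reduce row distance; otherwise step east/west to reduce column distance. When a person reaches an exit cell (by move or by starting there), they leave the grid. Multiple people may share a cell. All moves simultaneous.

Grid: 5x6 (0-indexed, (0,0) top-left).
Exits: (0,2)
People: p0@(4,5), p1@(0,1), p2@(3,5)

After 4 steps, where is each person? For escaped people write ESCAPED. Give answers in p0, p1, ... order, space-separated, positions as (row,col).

Step 1: p0:(4,5)->(3,5) | p1:(0,1)->(0,2)->EXIT | p2:(3,5)->(2,5)
Step 2: p0:(3,5)->(2,5) | p1:escaped | p2:(2,5)->(1,5)
Step 3: p0:(2,5)->(1,5) | p1:escaped | p2:(1,5)->(0,5)
Step 4: p0:(1,5)->(0,5) | p1:escaped | p2:(0,5)->(0,4)

(0,5) ESCAPED (0,4)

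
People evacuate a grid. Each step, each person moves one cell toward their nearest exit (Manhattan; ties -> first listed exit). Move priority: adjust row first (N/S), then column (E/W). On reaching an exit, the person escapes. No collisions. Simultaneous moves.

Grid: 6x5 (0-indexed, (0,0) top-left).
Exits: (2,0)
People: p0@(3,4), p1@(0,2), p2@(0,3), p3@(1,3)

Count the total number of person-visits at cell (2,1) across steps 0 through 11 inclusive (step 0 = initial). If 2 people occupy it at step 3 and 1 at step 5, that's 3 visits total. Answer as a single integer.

Step 0: p0@(3,4) p1@(0,2) p2@(0,3) p3@(1,3) -> at (2,1): 0 [-], cum=0
Step 1: p0@(2,4) p1@(1,2) p2@(1,3) p3@(2,3) -> at (2,1): 0 [-], cum=0
Step 2: p0@(2,3) p1@(2,2) p2@(2,3) p3@(2,2) -> at (2,1): 0 [-], cum=0
Step 3: p0@(2,2) p1@(2,1) p2@(2,2) p3@(2,1) -> at (2,1): 2 [p1,p3], cum=2
Step 4: p0@(2,1) p1@ESC p2@(2,1) p3@ESC -> at (2,1): 2 [p0,p2], cum=4
Step 5: p0@ESC p1@ESC p2@ESC p3@ESC -> at (2,1): 0 [-], cum=4
Total visits = 4

Answer: 4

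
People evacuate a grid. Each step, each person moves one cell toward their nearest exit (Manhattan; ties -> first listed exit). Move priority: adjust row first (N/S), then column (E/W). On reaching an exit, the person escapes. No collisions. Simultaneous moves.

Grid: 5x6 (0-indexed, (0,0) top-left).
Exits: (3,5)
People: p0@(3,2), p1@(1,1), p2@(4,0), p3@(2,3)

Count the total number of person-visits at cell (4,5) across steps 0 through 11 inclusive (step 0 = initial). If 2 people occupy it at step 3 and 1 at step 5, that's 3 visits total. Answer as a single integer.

Answer: 0

Derivation:
Step 0: p0@(3,2) p1@(1,1) p2@(4,0) p3@(2,3) -> at (4,5): 0 [-], cum=0
Step 1: p0@(3,3) p1@(2,1) p2@(3,0) p3@(3,3) -> at (4,5): 0 [-], cum=0
Step 2: p0@(3,4) p1@(3,1) p2@(3,1) p3@(3,4) -> at (4,5): 0 [-], cum=0
Step 3: p0@ESC p1@(3,2) p2@(3,2) p3@ESC -> at (4,5): 0 [-], cum=0
Step 4: p0@ESC p1@(3,3) p2@(3,3) p3@ESC -> at (4,5): 0 [-], cum=0
Step 5: p0@ESC p1@(3,4) p2@(3,4) p3@ESC -> at (4,5): 0 [-], cum=0
Step 6: p0@ESC p1@ESC p2@ESC p3@ESC -> at (4,5): 0 [-], cum=0
Total visits = 0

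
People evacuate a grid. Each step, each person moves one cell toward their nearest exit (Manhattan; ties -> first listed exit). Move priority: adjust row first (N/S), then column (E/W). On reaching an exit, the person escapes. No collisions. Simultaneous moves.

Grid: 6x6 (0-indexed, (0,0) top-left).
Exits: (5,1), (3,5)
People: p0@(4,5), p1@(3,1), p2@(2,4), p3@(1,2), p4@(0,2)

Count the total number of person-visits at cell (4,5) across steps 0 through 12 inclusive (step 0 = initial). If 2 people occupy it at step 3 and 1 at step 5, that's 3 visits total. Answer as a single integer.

Answer: 1

Derivation:
Step 0: p0@(4,5) p1@(3,1) p2@(2,4) p3@(1,2) p4@(0,2) -> at (4,5): 1 [p0], cum=1
Step 1: p0@ESC p1@(4,1) p2@(3,4) p3@(2,2) p4@(1,2) -> at (4,5): 0 [-], cum=1
Step 2: p0@ESC p1@ESC p2@ESC p3@(3,2) p4@(2,2) -> at (4,5): 0 [-], cum=1
Step 3: p0@ESC p1@ESC p2@ESC p3@(4,2) p4@(3,2) -> at (4,5): 0 [-], cum=1
Step 4: p0@ESC p1@ESC p2@ESC p3@(5,2) p4@(4,2) -> at (4,5): 0 [-], cum=1
Step 5: p0@ESC p1@ESC p2@ESC p3@ESC p4@(5,2) -> at (4,5): 0 [-], cum=1
Step 6: p0@ESC p1@ESC p2@ESC p3@ESC p4@ESC -> at (4,5): 0 [-], cum=1
Total visits = 1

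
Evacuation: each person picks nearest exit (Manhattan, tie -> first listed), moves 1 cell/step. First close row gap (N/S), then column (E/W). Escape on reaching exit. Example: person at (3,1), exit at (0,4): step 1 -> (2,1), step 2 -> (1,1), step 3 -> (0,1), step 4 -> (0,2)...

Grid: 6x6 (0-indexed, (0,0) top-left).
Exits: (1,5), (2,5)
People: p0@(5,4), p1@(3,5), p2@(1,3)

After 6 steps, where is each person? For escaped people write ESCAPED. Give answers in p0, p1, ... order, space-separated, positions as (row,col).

Step 1: p0:(5,4)->(4,4) | p1:(3,5)->(2,5)->EXIT | p2:(1,3)->(1,4)
Step 2: p0:(4,4)->(3,4) | p1:escaped | p2:(1,4)->(1,5)->EXIT
Step 3: p0:(3,4)->(2,4) | p1:escaped | p2:escaped
Step 4: p0:(2,4)->(2,5)->EXIT | p1:escaped | p2:escaped

ESCAPED ESCAPED ESCAPED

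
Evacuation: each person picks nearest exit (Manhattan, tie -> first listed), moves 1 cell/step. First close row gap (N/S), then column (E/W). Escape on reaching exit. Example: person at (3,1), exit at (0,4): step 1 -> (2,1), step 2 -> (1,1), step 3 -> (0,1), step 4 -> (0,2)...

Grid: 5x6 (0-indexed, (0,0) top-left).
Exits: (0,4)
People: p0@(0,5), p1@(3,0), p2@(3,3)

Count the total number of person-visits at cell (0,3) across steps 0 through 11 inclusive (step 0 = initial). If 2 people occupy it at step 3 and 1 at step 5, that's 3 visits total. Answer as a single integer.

Step 0: p0@(0,5) p1@(3,0) p2@(3,3) -> at (0,3): 0 [-], cum=0
Step 1: p0@ESC p1@(2,0) p2@(2,3) -> at (0,3): 0 [-], cum=0
Step 2: p0@ESC p1@(1,0) p2@(1,3) -> at (0,3): 0 [-], cum=0
Step 3: p0@ESC p1@(0,0) p2@(0,3) -> at (0,3): 1 [p2], cum=1
Step 4: p0@ESC p1@(0,1) p2@ESC -> at (0,3): 0 [-], cum=1
Step 5: p0@ESC p1@(0,2) p2@ESC -> at (0,3): 0 [-], cum=1
Step 6: p0@ESC p1@(0,3) p2@ESC -> at (0,3): 1 [p1], cum=2
Step 7: p0@ESC p1@ESC p2@ESC -> at (0,3): 0 [-], cum=2
Total visits = 2

Answer: 2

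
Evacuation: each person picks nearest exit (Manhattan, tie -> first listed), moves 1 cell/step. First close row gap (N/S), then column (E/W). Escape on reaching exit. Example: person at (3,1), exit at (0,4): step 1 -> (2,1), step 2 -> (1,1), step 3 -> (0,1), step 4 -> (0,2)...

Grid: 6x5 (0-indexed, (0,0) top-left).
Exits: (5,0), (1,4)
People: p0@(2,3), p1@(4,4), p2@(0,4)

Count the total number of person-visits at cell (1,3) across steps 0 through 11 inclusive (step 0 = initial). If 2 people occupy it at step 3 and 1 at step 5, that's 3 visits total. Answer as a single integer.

Step 0: p0@(2,3) p1@(4,4) p2@(0,4) -> at (1,3): 0 [-], cum=0
Step 1: p0@(1,3) p1@(3,4) p2@ESC -> at (1,3): 1 [p0], cum=1
Step 2: p0@ESC p1@(2,4) p2@ESC -> at (1,3): 0 [-], cum=1
Step 3: p0@ESC p1@ESC p2@ESC -> at (1,3): 0 [-], cum=1
Total visits = 1

Answer: 1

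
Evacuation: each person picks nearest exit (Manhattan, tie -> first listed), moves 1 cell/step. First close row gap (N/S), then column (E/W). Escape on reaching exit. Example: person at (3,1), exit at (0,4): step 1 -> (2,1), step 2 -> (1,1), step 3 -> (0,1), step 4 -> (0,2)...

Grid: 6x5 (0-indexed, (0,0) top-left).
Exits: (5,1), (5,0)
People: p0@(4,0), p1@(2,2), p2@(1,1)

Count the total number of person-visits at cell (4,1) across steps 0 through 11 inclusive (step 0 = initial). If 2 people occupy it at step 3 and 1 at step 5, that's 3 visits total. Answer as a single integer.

Answer: 1

Derivation:
Step 0: p0@(4,0) p1@(2,2) p2@(1,1) -> at (4,1): 0 [-], cum=0
Step 1: p0@ESC p1@(3,2) p2@(2,1) -> at (4,1): 0 [-], cum=0
Step 2: p0@ESC p1@(4,2) p2@(3,1) -> at (4,1): 0 [-], cum=0
Step 3: p0@ESC p1@(5,2) p2@(4,1) -> at (4,1): 1 [p2], cum=1
Step 4: p0@ESC p1@ESC p2@ESC -> at (4,1): 0 [-], cum=1
Total visits = 1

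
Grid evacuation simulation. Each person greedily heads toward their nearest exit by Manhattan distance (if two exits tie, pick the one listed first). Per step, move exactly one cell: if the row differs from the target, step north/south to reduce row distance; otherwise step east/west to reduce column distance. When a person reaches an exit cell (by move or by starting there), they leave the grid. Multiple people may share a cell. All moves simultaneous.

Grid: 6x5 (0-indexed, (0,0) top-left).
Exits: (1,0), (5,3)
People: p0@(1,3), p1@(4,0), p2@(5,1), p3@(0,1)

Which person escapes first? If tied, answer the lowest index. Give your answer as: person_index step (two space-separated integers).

Answer: 2 2

Derivation:
Step 1: p0:(1,3)->(1,2) | p1:(4,0)->(3,0) | p2:(5,1)->(5,2) | p3:(0,1)->(1,1)
Step 2: p0:(1,2)->(1,1) | p1:(3,0)->(2,0) | p2:(5,2)->(5,3)->EXIT | p3:(1,1)->(1,0)->EXIT
Step 3: p0:(1,1)->(1,0)->EXIT | p1:(2,0)->(1,0)->EXIT | p2:escaped | p3:escaped
Exit steps: [3, 3, 2, 2]
First to escape: p2 at step 2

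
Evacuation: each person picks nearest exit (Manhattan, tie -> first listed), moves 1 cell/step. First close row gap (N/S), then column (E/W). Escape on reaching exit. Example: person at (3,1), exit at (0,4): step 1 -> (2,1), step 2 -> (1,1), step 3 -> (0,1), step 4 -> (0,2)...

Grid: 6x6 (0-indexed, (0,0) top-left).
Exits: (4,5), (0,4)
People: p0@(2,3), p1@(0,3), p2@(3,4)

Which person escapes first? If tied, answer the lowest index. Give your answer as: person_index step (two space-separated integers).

Step 1: p0:(2,3)->(1,3) | p1:(0,3)->(0,4)->EXIT | p2:(3,4)->(4,4)
Step 2: p0:(1,3)->(0,3) | p1:escaped | p2:(4,4)->(4,5)->EXIT
Step 3: p0:(0,3)->(0,4)->EXIT | p1:escaped | p2:escaped
Exit steps: [3, 1, 2]
First to escape: p1 at step 1

Answer: 1 1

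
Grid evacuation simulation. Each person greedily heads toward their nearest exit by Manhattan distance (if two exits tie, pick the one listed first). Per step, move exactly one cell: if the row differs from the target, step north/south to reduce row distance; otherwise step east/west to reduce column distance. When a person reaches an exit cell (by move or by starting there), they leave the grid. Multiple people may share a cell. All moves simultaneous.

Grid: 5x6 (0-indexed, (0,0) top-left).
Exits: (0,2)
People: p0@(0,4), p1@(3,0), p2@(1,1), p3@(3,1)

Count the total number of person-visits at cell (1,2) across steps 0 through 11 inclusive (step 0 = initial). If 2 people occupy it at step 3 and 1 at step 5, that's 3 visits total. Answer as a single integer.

Answer: 0

Derivation:
Step 0: p0@(0,4) p1@(3,0) p2@(1,1) p3@(3,1) -> at (1,2): 0 [-], cum=0
Step 1: p0@(0,3) p1@(2,0) p2@(0,1) p3@(2,1) -> at (1,2): 0 [-], cum=0
Step 2: p0@ESC p1@(1,0) p2@ESC p3@(1,1) -> at (1,2): 0 [-], cum=0
Step 3: p0@ESC p1@(0,0) p2@ESC p3@(0,1) -> at (1,2): 0 [-], cum=0
Step 4: p0@ESC p1@(0,1) p2@ESC p3@ESC -> at (1,2): 0 [-], cum=0
Step 5: p0@ESC p1@ESC p2@ESC p3@ESC -> at (1,2): 0 [-], cum=0
Total visits = 0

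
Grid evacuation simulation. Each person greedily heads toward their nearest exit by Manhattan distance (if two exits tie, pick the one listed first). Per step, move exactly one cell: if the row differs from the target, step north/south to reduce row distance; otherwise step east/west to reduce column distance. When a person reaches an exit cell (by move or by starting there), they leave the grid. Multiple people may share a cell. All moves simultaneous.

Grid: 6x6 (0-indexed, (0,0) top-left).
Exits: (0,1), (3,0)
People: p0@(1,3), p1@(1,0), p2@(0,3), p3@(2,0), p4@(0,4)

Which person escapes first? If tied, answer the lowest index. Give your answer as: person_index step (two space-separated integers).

Answer: 3 1

Derivation:
Step 1: p0:(1,3)->(0,3) | p1:(1,0)->(0,0) | p2:(0,3)->(0,2) | p3:(2,0)->(3,0)->EXIT | p4:(0,4)->(0,3)
Step 2: p0:(0,3)->(0,2) | p1:(0,0)->(0,1)->EXIT | p2:(0,2)->(0,1)->EXIT | p3:escaped | p4:(0,3)->(0,2)
Step 3: p0:(0,2)->(0,1)->EXIT | p1:escaped | p2:escaped | p3:escaped | p4:(0,2)->(0,1)->EXIT
Exit steps: [3, 2, 2, 1, 3]
First to escape: p3 at step 1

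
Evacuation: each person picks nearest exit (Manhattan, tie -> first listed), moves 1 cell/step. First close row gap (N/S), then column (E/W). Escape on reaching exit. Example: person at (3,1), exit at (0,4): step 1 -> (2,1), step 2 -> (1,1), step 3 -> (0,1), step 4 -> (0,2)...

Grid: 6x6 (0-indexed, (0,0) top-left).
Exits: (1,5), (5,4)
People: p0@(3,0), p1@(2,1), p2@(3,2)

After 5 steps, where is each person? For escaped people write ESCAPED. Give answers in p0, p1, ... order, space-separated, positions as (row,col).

Step 1: p0:(3,0)->(4,0) | p1:(2,1)->(1,1) | p2:(3,2)->(4,2)
Step 2: p0:(4,0)->(5,0) | p1:(1,1)->(1,2) | p2:(4,2)->(5,2)
Step 3: p0:(5,0)->(5,1) | p1:(1,2)->(1,3) | p2:(5,2)->(5,3)
Step 4: p0:(5,1)->(5,2) | p1:(1,3)->(1,4) | p2:(5,3)->(5,4)->EXIT
Step 5: p0:(5,2)->(5,3) | p1:(1,4)->(1,5)->EXIT | p2:escaped

(5,3) ESCAPED ESCAPED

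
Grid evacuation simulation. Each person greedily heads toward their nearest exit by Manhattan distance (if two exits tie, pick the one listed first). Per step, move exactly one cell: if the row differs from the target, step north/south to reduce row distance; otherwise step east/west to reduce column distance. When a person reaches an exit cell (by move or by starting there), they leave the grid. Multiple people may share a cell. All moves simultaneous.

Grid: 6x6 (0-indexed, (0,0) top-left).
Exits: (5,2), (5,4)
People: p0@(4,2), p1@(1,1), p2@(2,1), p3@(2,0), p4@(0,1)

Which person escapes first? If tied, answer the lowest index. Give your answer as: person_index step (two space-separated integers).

Step 1: p0:(4,2)->(5,2)->EXIT | p1:(1,1)->(2,1) | p2:(2,1)->(3,1) | p3:(2,0)->(3,0) | p4:(0,1)->(1,1)
Step 2: p0:escaped | p1:(2,1)->(3,1) | p2:(3,1)->(4,1) | p3:(3,0)->(4,0) | p4:(1,1)->(2,1)
Step 3: p0:escaped | p1:(3,1)->(4,1) | p2:(4,1)->(5,1) | p3:(4,0)->(5,0) | p4:(2,1)->(3,1)
Step 4: p0:escaped | p1:(4,1)->(5,1) | p2:(5,1)->(5,2)->EXIT | p3:(5,0)->(5,1) | p4:(3,1)->(4,1)
Step 5: p0:escaped | p1:(5,1)->(5,2)->EXIT | p2:escaped | p3:(5,1)->(5,2)->EXIT | p4:(4,1)->(5,1)
Step 6: p0:escaped | p1:escaped | p2:escaped | p3:escaped | p4:(5,1)->(5,2)->EXIT
Exit steps: [1, 5, 4, 5, 6]
First to escape: p0 at step 1

Answer: 0 1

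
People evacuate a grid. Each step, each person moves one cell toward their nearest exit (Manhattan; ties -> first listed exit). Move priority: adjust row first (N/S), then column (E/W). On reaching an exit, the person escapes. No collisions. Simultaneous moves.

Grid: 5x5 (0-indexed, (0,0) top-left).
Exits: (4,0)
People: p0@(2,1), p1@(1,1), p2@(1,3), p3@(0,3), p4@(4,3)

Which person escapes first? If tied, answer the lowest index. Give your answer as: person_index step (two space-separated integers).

Answer: 0 3

Derivation:
Step 1: p0:(2,1)->(3,1) | p1:(1,1)->(2,1) | p2:(1,3)->(2,3) | p3:(0,3)->(1,3) | p4:(4,3)->(4,2)
Step 2: p0:(3,1)->(4,1) | p1:(2,1)->(3,1) | p2:(2,3)->(3,3) | p3:(1,3)->(2,3) | p4:(4,2)->(4,1)
Step 3: p0:(4,1)->(4,0)->EXIT | p1:(3,1)->(4,1) | p2:(3,3)->(4,3) | p3:(2,3)->(3,3) | p4:(4,1)->(4,0)->EXIT
Step 4: p0:escaped | p1:(4,1)->(4,0)->EXIT | p2:(4,3)->(4,2) | p3:(3,3)->(4,3) | p4:escaped
Step 5: p0:escaped | p1:escaped | p2:(4,2)->(4,1) | p3:(4,3)->(4,2) | p4:escaped
Step 6: p0:escaped | p1:escaped | p2:(4,1)->(4,0)->EXIT | p3:(4,2)->(4,1) | p4:escaped
Step 7: p0:escaped | p1:escaped | p2:escaped | p3:(4,1)->(4,0)->EXIT | p4:escaped
Exit steps: [3, 4, 6, 7, 3]
First to escape: p0 at step 3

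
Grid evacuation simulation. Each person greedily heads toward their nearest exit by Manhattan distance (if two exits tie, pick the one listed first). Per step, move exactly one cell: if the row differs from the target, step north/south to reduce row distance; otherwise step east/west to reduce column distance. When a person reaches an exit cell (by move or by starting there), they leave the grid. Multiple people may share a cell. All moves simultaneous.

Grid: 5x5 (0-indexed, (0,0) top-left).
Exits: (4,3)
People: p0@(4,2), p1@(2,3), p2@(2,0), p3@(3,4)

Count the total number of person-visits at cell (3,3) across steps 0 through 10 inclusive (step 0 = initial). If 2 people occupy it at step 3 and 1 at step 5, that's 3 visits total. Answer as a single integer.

Step 0: p0@(4,2) p1@(2,3) p2@(2,0) p3@(3,4) -> at (3,3): 0 [-], cum=0
Step 1: p0@ESC p1@(3,3) p2@(3,0) p3@(4,4) -> at (3,3): 1 [p1], cum=1
Step 2: p0@ESC p1@ESC p2@(4,0) p3@ESC -> at (3,3): 0 [-], cum=1
Step 3: p0@ESC p1@ESC p2@(4,1) p3@ESC -> at (3,3): 0 [-], cum=1
Step 4: p0@ESC p1@ESC p2@(4,2) p3@ESC -> at (3,3): 0 [-], cum=1
Step 5: p0@ESC p1@ESC p2@ESC p3@ESC -> at (3,3): 0 [-], cum=1
Total visits = 1

Answer: 1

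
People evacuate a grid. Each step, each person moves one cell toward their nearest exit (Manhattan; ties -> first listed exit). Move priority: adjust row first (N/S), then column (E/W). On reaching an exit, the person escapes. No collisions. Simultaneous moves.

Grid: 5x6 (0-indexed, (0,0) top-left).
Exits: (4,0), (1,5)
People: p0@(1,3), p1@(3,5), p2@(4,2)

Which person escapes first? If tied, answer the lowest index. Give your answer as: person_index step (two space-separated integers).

Step 1: p0:(1,3)->(1,4) | p1:(3,5)->(2,5) | p2:(4,2)->(4,1)
Step 2: p0:(1,4)->(1,5)->EXIT | p1:(2,5)->(1,5)->EXIT | p2:(4,1)->(4,0)->EXIT
Exit steps: [2, 2, 2]
First to escape: p0 at step 2

Answer: 0 2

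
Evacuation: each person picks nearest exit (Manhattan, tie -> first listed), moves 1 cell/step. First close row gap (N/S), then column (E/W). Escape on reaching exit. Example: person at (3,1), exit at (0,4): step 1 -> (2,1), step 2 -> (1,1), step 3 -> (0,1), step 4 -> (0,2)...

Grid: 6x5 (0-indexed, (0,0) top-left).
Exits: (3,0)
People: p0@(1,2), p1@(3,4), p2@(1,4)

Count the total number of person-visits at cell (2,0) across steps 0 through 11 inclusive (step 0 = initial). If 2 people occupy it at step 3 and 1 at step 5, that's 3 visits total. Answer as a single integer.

Step 0: p0@(1,2) p1@(3,4) p2@(1,4) -> at (2,0): 0 [-], cum=0
Step 1: p0@(2,2) p1@(3,3) p2@(2,4) -> at (2,0): 0 [-], cum=0
Step 2: p0@(3,2) p1@(3,2) p2@(3,4) -> at (2,0): 0 [-], cum=0
Step 3: p0@(3,1) p1@(3,1) p2@(3,3) -> at (2,0): 0 [-], cum=0
Step 4: p0@ESC p1@ESC p2@(3,2) -> at (2,0): 0 [-], cum=0
Step 5: p0@ESC p1@ESC p2@(3,1) -> at (2,0): 0 [-], cum=0
Step 6: p0@ESC p1@ESC p2@ESC -> at (2,0): 0 [-], cum=0
Total visits = 0

Answer: 0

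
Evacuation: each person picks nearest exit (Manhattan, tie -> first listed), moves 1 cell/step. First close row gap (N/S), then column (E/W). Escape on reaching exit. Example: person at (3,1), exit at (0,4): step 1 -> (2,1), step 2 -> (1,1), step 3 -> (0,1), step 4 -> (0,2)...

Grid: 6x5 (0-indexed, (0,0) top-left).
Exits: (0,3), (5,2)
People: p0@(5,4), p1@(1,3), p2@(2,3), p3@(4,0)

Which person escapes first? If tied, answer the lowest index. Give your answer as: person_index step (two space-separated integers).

Step 1: p0:(5,4)->(5,3) | p1:(1,3)->(0,3)->EXIT | p2:(2,3)->(1,3) | p3:(4,0)->(5,0)
Step 2: p0:(5,3)->(5,2)->EXIT | p1:escaped | p2:(1,3)->(0,3)->EXIT | p3:(5,0)->(5,1)
Step 3: p0:escaped | p1:escaped | p2:escaped | p3:(5,1)->(5,2)->EXIT
Exit steps: [2, 1, 2, 3]
First to escape: p1 at step 1

Answer: 1 1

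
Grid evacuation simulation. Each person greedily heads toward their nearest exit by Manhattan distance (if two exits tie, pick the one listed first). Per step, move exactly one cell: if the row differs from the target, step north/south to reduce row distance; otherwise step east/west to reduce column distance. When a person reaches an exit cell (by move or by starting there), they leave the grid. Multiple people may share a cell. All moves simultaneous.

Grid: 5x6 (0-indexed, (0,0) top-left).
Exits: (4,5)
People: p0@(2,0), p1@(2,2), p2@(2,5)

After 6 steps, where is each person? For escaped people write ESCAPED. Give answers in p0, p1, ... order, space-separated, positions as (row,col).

Step 1: p0:(2,0)->(3,0) | p1:(2,2)->(3,2) | p2:(2,5)->(3,5)
Step 2: p0:(3,0)->(4,0) | p1:(3,2)->(4,2) | p2:(3,5)->(4,5)->EXIT
Step 3: p0:(4,0)->(4,1) | p1:(4,2)->(4,3) | p2:escaped
Step 4: p0:(4,1)->(4,2) | p1:(4,3)->(4,4) | p2:escaped
Step 5: p0:(4,2)->(4,3) | p1:(4,4)->(4,5)->EXIT | p2:escaped
Step 6: p0:(4,3)->(4,4) | p1:escaped | p2:escaped

(4,4) ESCAPED ESCAPED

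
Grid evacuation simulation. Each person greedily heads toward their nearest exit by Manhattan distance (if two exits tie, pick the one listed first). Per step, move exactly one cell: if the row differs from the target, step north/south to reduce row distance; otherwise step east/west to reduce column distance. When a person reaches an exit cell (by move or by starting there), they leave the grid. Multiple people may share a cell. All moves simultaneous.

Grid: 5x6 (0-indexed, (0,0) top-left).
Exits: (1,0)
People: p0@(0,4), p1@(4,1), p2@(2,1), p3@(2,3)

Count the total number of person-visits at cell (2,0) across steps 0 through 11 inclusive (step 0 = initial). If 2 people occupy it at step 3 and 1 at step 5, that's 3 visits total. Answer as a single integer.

Step 0: p0@(0,4) p1@(4,1) p2@(2,1) p3@(2,3) -> at (2,0): 0 [-], cum=0
Step 1: p0@(1,4) p1@(3,1) p2@(1,1) p3@(1,3) -> at (2,0): 0 [-], cum=0
Step 2: p0@(1,3) p1@(2,1) p2@ESC p3@(1,2) -> at (2,0): 0 [-], cum=0
Step 3: p0@(1,2) p1@(1,1) p2@ESC p3@(1,1) -> at (2,0): 0 [-], cum=0
Step 4: p0@(1,1) p1@ESC p2@ESC p3@ESC -> at (2,0): 0 [-], cum=0
Step 5: p0@ESC p1@ESC p2@ESC p3@ESC -> at (2,0): 0 [-], cum=0
Total visits = 0

Answer: 0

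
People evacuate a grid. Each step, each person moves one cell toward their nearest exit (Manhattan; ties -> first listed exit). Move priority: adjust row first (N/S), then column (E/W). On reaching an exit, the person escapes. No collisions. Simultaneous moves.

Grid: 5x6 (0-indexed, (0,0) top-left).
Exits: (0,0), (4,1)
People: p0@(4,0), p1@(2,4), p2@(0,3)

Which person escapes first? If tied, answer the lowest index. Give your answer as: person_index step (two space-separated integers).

Answer: 0 1

Derivation:
Step 1: p0:(4,0)->(4,1)->EXIT | p1:(2,4)->(3,4) | p2:(0,3)->(0,2)
Step 2: p0:escaped | p1:(3,4)->(4,4) | p2:(0,2)->(0,1)
Step 3: p0:escaped | p1:(4,4)->(4,3) | p2:(0,1)->(0,0)->EXIT
Step 4: p0:escaped | p1:(4,3)->(4,2) | p2:escaped
Step 5: p0:escaped | p1:(4,2)->(4,1)->EXIT | p2:escaped
Exit steps: [1, 5, 3]
First to escape: p0 at step 1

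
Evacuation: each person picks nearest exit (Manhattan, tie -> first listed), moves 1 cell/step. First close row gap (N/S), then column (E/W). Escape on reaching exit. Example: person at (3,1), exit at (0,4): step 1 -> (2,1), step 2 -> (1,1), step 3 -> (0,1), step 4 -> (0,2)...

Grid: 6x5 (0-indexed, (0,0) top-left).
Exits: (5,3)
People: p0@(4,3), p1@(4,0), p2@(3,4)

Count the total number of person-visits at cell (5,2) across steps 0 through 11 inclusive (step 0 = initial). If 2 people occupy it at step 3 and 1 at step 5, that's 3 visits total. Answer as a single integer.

Answer: 1

Derivation:
Step 0: p0@(4,3) p1@(4,0) p2@(3,4) -> at (5,2): 0 [-], cum=0
Step 1: p0@ESC p1@(5,0) p2@(4,4) -> at (5,2): 0 [-], cum=0
Step 2: p0@ESC p1@(5,1) p2@(5,4) -> at (5,2): 0 [-], cum=0
Step 3: p0@ESC p1@(5,2) p2@ESC -> at (5,2): 1 [p1], cum=1
Step 4: p0@ESC p1@ESC p2@ESC -> at (5,2): 0 [-], cum=1
Total visits = 1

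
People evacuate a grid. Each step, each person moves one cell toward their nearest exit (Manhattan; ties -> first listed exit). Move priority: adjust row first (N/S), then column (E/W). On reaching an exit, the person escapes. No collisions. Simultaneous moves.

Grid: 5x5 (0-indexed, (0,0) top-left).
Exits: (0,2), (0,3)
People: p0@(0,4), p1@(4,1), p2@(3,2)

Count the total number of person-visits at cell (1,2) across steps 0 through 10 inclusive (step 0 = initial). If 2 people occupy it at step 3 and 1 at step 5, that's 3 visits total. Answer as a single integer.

Step 0: p0@(0,4) p1@(4,1) p2@(3,2) -> at (1,2): 0 [-], cum=0
Step 1: p0@ESC p1@(3,1) p2@(2,2) -> at (1,2): 0 [-], cum=0
Step 2: p0@ESC p1@(2,1) p2@(1,2) -> at (1,2): 1 [p2], cum=1
Step 3: p0@ESC p1@(1,1) p2@ESC -> at (1,2): 0 [-], cum=1
Step 4: p0@ESC p1@(0,1) p2@ESC -> at (1,2): 0 [-], cum=1
Step 5: p0@ESC p1@ESC p2@ESC -> at (1,2): 0 [-], cum=1
Total visits = 1

Answer: 1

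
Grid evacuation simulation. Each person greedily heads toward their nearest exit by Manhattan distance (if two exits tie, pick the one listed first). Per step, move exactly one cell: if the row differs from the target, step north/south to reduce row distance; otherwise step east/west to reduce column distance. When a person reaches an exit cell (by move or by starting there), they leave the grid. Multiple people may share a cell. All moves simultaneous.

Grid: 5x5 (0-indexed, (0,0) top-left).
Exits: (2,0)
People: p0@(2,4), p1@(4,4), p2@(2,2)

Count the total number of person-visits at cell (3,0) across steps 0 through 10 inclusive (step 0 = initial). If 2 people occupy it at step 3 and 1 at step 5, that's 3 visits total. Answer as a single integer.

Step 0: p0@(2,4) p1@(4,4) p2@(2,2) -> at (3,0): 0 [-], cum=0
Step 1: p0@(2,3) p1@(3,4) p2@(2,1) -> at (3,0): 0 [-], cum=0
Step 2: p0@(2,2) p1@(2,4) p2@ESC -> at (3,0): 0 [-], cum=0
Step 3: p0@(2,1) p1@(2,3) p2@ESC -> at (3,0): 0 [-], cum=0
Step 4: p0@ESC p1@(2,2) p2@ESC -> at (3,0): 0 [-], cum=0
Step 5: p0@ESC p1@(2,1) p2@ESC -> at (3,0): 0 [-], cum=0
Step 6: p0@ESC p1@ESC p2@ESC -> at (3,0): 0 [-], cum=0
Total visits = 0

Answer: 0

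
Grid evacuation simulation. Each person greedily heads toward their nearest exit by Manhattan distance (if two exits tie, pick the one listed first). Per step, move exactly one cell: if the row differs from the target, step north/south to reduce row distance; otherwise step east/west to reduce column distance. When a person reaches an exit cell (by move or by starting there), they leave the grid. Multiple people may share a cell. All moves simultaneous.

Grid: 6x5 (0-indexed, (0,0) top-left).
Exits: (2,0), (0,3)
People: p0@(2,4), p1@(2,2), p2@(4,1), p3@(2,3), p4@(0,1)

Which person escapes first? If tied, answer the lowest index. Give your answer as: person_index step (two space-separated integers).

Answer: 1 2

Derivation:
Step 1: p0:(2,4)->(1,4) | p1:(2,2)->(2,1) | p2:(4,1)->(3,1) | p3:(2,3)->(1,3) | p4:(0,1)->(0,2)
Step 2: p0:(1,4)->(0,4) | p1:(2,1)->(2,0)->EXIT | p2:(3,1)->(2,1) | p3:(1,3)->(0,3)->EXIT | p4:(0,2)->(0,3)->EXIT
Step 3: p0:(0,4)->(0,3)->EXIT | p1:escaped | p2:(2,1)->(2,0)->EXIT | p3:escaped | p4:escaped
Exit steps: [3, 2, 3, 2, 2]
First to escape: p1 at step 2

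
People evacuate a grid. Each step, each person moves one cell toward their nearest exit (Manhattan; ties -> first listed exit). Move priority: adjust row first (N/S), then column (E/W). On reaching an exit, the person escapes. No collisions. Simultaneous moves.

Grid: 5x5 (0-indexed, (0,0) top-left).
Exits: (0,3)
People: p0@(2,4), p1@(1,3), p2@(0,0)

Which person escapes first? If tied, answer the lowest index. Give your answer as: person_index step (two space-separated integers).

Answer: 1 1

Derivation:
Step 1: p0:(2,4)->(1,4) | p1:(1,3)->(0,3)->EXIT | p2:(0,0)->(0,1)
Step 2: p0:(1,4)->(0,4) | p1:escaped | p2:(0,1)->(0,2)
Step 3: p0:(0,4)->(0,3)->EXIT | p1:escaped | p2:(0,2)->(0,3)->EXIT
Exit steps: [3, 1, 3]
First to escape: p1 at step 1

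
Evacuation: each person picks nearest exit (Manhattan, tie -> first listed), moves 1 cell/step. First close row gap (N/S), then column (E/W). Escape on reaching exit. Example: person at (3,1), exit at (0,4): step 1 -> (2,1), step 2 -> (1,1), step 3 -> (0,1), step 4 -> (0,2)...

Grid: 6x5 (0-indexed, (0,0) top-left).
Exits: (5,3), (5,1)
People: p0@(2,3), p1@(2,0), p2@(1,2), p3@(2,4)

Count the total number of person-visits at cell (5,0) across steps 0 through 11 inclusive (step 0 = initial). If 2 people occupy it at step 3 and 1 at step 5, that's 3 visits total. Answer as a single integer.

Step 0: p0@(2,3) p1@(2,0) p2@(1,2) p3@(2,4) -> at (5,0): 0 [-], cum=0
Step 1: p0@(3,3) p1@(3,0) p2@(2,2) p3@(3,4) -> at (5,0): 0 [-], cum=0
Step 2: p0@(4,3) p1@(4,0) p2@(3,2) p3@(4,4) -> at (5,0): 0 [-], cum=0
Step 3: p0@ESC p1@(5,0) p2@(4,2) p3@(5,4) -> at (5,0): 1 [p1], cum=1
Step 4: p0@ESC p1@ESC p2@(5,2) p3@ESC -> at (5,0): 0 [-], cum=1
Step 5: p0@ESC p1@ESC p2@ESC p3@ESC -> at (5,0): 0 [-], cum=1
Total visits = 1

Answer: 1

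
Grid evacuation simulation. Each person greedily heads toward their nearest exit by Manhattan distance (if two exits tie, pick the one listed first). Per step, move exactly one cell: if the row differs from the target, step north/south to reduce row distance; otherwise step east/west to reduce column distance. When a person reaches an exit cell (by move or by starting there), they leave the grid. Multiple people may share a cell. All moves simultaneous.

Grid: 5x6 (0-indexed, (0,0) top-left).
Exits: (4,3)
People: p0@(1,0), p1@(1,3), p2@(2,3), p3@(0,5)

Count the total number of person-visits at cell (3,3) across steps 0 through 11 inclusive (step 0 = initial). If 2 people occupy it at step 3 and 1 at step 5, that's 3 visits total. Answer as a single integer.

Answer: 2

Derivation:
Step 0: p0@(1,0) p1@(1,3) p2@(2,3) p3@(0,5) -> at (3,3): 0 [-], cum=0
Step 1: p0@(2,0) p1@(2,3) p2@(3,3) p3@(1,5) -> at (3,3): 1 [p2], cum=1
Step 2: p0@(3,0) p1@(3,3) p2@ESC p3@(2,5) -> at (3,3): 1 [p1], cum=2
Step 3: p0@(4,0) p1@ESC p2@ESC p3@(3,5) -> at (3,3): 0 [-], cum=2
Step 4: p0@(4,1) p1@ESC p2@ESC p3@(4,5) -> at (3,3): 0 [-], cum=2
Step 5: p0@(4,2) p1@ESC p2@ESC p3@(4,4) -> at (3,3): 0 [-], cum=2
Step 6: p0@ESC p1@ESC p2@ESC p3@ESC -> at (3,3): 0 [-], cum=2
Total visits = 2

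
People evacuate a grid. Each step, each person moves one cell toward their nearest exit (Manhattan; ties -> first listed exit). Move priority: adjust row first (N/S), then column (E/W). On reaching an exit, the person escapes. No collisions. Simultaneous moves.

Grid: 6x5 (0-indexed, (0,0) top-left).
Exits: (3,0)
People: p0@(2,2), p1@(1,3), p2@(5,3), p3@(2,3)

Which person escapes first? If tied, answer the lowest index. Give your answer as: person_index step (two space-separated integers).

Step 1: p0:(2,2)->(3,2) | p1:(1,3)->(2,3) | p2:(5,3)->(4,3) | p3:(2,3)->(3,3)
Step 2: p0:(3,2)->(3,1) | p1:(2,3)->(3,3) | p2:(4,3)->(3,3) | p3:(3,3)->(3,2)
Step 3: p0:(3,1)->(3,0)->EXIT | p1:(3,3)->(3,2) | p2:(3,3)->(3,2) | p3:(3,2)->(3,1)
Step 4: p0:escaped | p1:(3,2)->(3,1) | p2:(3,2)->(3,1) | p3:(3,1)->(3,0)->EXIT
Step 5: p0:escaped | p1:(3,1)->(3,0)->EXIT | p2:(3,1)->(3,0)->EXIT | p3:escaped
Exit steps: [3, 5, 5, 4]
First to escape: p0 at step 3

Answer: 0 3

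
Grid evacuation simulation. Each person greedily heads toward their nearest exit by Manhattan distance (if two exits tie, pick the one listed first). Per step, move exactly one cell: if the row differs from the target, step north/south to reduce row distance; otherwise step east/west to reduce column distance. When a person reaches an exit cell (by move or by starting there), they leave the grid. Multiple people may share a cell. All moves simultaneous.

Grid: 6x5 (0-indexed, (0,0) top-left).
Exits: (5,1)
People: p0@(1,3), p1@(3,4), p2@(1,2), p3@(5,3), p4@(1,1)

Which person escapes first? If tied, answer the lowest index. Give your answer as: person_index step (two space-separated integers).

Step 1: p0:(1,3)->(2,3) | p1:(3,4)->(4,4) | p2:(1,2)->(2,2) | p3:(5,3)->(5,2) | p4:(1,1)->(2,1)
Step 2: p0:(2,3)->(3,3) | p1:(4,4)->(5,4) | p2:(2,2)->(3,2) | p3:(5,2)->(5,1)->EXIT | p4:(2,1)->(3,1)
Step 3: p0:(3,3)->(4,3) | p1:(5,4)->(5,3) | p2:(3,2)->(4,2) | p3:escaped | p4:(3,1)->(4,1)
Step 4: p0:(4,3)->(5,3) | p1:(5,3)->(5,2) | p2:(4,2)->(5,2) | p3:escaped | p4:(4,1)->(5,1)->EXIT
Step 5: p0:(5,3)->(5,2) | p1:(5,2)->(5,1)->EXIT | p2:(5,2)->(5,1)->EXIT | p3:escaped | p4:escaped
Step 6: p0:(5,2)->(5,1)->EXIT | p1:escaped | p2:escaped | p3:escaped | p4:escaped
Exit steps: [6, 5, 5, 2, 4]
First to escape: p3 at step 2

Answer: 3 2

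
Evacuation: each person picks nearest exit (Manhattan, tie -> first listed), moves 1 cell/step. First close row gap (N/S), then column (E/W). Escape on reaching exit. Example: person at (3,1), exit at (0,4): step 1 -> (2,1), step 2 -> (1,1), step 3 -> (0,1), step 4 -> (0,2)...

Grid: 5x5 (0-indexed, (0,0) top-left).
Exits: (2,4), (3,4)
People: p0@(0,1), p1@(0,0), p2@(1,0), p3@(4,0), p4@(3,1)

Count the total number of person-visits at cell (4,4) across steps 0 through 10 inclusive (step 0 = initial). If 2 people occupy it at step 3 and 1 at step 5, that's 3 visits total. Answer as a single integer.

Answer: 0

Derivation:
Step 0: p0@(0,1) p1@(0,0) p2@(1,0) p3@(4,0) p4@(3,1) -> at (4,4): 0 [-], cum=0
Step 1: p0@(1,1) p1@(1,0) p2@(2,0) p3@(3,0) p4@(3,2) -> at (4,4): 0 [-], cum=0
Step 2: p0@(2,1) p1@(2,0) p2@(2,1) p3@(3,1) p4@(3,3) -> at (4,4): 0 [-], cum=0
Step 3: p0@(2,2) p1@(2,1) p2@(2,2) p3@(3,2) p4@ESC -> at (4,4): 0 [-], cum=0
Step 4: p0@(2,3) p1@(2,2) p2@(2,3) p3@(3,3) p4@ESC -> at (4,4): 0 [-], cum=0
Step 5: p0@ESC p1@(2,3) p2@ESC p3@ESC p4@ESC -> at (4,4): 0 [-], cum=0
Step 6: p0@ESC p1@ESC p2@ESC p3@ESC p4@ESC -> at (4,4): 0 [-], cum=0
Total visits = 0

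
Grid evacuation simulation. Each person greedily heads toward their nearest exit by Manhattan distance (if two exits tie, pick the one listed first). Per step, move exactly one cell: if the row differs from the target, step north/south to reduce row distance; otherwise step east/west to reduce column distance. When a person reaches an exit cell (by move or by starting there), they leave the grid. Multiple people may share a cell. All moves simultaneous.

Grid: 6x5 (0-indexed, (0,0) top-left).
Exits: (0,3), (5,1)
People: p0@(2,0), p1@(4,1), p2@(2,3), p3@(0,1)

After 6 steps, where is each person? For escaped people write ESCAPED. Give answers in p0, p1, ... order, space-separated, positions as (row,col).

Step 1: p0:(2,0)->(3,0) | p1:(4,1)->(5,1)->EXIT | p2:(2,3)->(1,3) | p3:(0,1)->(0,2)
Step 2: p0:(3,0)->(4,0) | p1:escaped | p2:(1,3)->(0,3)->EXIT | p3:(0,2)->(0,3)->EXIT
Step 3: p0:(4,0)->(5,0) | p1:escaped | p2:escaped | p3:escaped
Step 4: p0:(5,0)->(5,1)->EXIT | p1:escaped | p2:escaped | p3:escaped

ESCAPED ESCAPED ESCAPED ESCAPED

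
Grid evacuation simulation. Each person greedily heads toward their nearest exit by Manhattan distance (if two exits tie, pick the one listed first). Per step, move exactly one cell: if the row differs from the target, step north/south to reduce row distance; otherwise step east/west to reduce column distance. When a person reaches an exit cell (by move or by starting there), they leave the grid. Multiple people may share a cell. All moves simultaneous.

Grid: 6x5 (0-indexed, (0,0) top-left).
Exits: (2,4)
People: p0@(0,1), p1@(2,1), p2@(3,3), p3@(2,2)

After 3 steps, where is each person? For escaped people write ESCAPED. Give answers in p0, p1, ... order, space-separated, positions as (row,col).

Step 1: p0:(0,1)->(1,1) | p1:(2,1)->(2,2) | p2:(3,3)->(2,3) | p3:(2,2)->(2,3)
Step 2: p0:(1,1)->(2,1) | p1:(2,2)->(2,3) | p2:(2,3)->(2,4)->EXIT | p3:(2,3)->(2,4)->EXIT
Step 3: p0:(2,1)->(2,2) | p1:(2,3)->(2,4)->EXIT | p2:escaped | p3:escaped

(2,2) ESCAPED ESCAPED ESCAPED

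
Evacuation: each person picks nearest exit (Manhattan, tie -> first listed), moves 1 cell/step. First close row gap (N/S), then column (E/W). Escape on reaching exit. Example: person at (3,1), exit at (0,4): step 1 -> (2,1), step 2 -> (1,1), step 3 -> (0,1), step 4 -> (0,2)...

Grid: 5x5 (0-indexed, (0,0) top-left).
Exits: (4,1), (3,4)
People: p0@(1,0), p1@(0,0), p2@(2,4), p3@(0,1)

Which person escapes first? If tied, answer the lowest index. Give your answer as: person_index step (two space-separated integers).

Answer: 2 1

Derivation:
Step 1: p0:(1,0)->(2,0) | p1:(0,0)->(1,0) | p2:(2,4)->(3,4)->EXIT | p3:(0,1)->(1,1)
Step 2: p0:(2,0)->(3,0) | p1:(1,0)->(2,0) | p2:escaped | p3:(1,1)->(2,1)
Step 3: p0:(3,0)->(4,0) | p1:(2,0)->(3,0) | p2:escaped | p3:(2,1)->(3,1)
Step 4: p0:(4,0)->(4,1)->EXIT | p1:(3,0)->(4,0) | p2:escaped | p3:(3,1)->(4,1)->EXIT
Step 5: p0:escaped | p1:(4,0)->(4,1)->EXIT | p2:escaped | p3:escaped
Exit steps: [4, 5, 1, 4]
First to escape: p2 at step 1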